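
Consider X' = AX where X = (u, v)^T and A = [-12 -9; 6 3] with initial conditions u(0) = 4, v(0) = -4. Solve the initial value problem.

u(t) = 4e^(-3t), v(t) = -4e^(-3t)

Coefficient matrix A = [[-12, -9], [6, 3]].
Characteristic polynomial det(A - λI) = λ^2 + 9λ + 18 = 0.
Eigenvalues λ = -6, -3.
For λ=-6: (A-λI) row 1 is [-6, -9], so an eigenvector is (3, -2).
For λ=-3: (A-λI) row 1 is [-9, -9], so an eigenvector is (-1, 1).
General solution: K_1e^(-6t)(3,-2) + K_2e^(-3t)(-1,1).
Applying u(0)=4, v(0)=-4 gives K_1=0, K_2=-4.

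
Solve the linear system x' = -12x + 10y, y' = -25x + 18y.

x(t) = -c_1e^(3t)sin(5t) + c_1e^(3t)cos(5t) + c_2e^(3t)sin(5t) + c_2e^(3t)cos(5t), y(t) = -2c_1e^(3t)sin(5t) + c_1e^(3t)cos(5t) + c_2e^(3t)sin(5t) + 2c_2e^(3t)cos(5t)

Coefficient matrix A = [[-12, 10], [-25, 18]].
Characteristic polynomial det(A - λI) = λ^2 - 6λ + 34 = 0.
Eigenvalues λ = 3 ± 5i (complex conjugate pair).
For λ=3+5i: an eigenvector is (1,1) - i(-1,-2) = (1 + i, 1 + 2i).
A real fundamental pair from Re and Im of e^((3+5i)t)v: X_1 = e^(3t)(cos(5t)·(1,1) + sin(5t)·(-1,-2)), X_2 = e^(3t)(sin(5t)·(1,1) - cos(5t)·(-1,-2)).
General solution: c_1X_1 + c_2X_2.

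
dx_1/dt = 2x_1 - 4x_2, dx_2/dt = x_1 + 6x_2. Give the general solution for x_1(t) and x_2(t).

Coefficient matrix A = [[2, -4], [1, 6]].
Characteristic polynomial det(A - λI) = λ^2 - 8λ + 16 = 0.
Single eigenvalue λ = 4 with algebraic multiplicity 2.
Eigenvector v = (2,-1); generalized eigenvector w with (A-λI)w=v is (-3,1).
General solution: e^(4t)[c_1·v + c_2·(t·v + w)].

x_1(t) = 2c_1e^(4t) + 2c_2te^(4t) - 3c_2e^(4t), x_2(t) = -c_1e^(4t) - c_2te^(4t) + c_2e^(4t)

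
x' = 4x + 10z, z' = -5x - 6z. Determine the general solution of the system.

x(t) = K_1e^(-t)sin(5t) - K_1e^(-t)cos(5t) - K_2e^(-t)sin(5t) - K_2e^(-t)cos(5t), z(t) = K_1e^(-t)cos(5t) + K_2e^(-t)sin(5t)

Coefficient matrix A = [[4, 10], [-5, -6]].
Characteristic polynomial det(A - λI) = λ^2 + 2λ + 26 = 0.
Eigenvalues λ = -1 ± 5i (complex conjugate pair).
For λ=-1+5i: an eigenvector is (-1,1) - i(1,0) = (-1 - i, 1).
A real fundamental pair from Re and Im of e^((-1+5i)t)v: X_1 = e^(-t)(cos(5t)·(-1,1) + sin(5t)·(1,0)), X_2 = e^(-t)(sin(5t)·(-1,1) - cos(5t)·(1,0)).
General solution: K_1X_1 + K_2X_2.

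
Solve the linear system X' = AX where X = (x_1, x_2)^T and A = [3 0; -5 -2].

x_1(t) = K_2e^(3t), x_2(t) = K_1e^(-2t) - K_2e^(3t)

Coefficient matrix A = [[3, 0], [-5, -2]].
Characteristic polynomial det(A - λI) = λ^2 - λ - 6 = 0.
Eigenvalues λ = -2, 3.
For λ=-2: (A-λI) row 1 is [5, 0], so an eigenvector is (0, 1).
For λ=3: (A-λI) row 2 is [-5, -5], so an eigenvector is (1, -1).
General solution: K_1e^(-2t)(0,1) + K_2e^(3t)(1,-1).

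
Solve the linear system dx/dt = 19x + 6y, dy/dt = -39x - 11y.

x(t) = K_1e^(4t)sin(3t) + K_1e^(4t)cos(3t) + K_2e^(4t)sin(3t) - K_2e^(4t)cos(3t), y(t) = -3K_1e^(4t)sin(3t) - 2K_1e^(4t)cos(3t) - 2K_2e^(4t)sin(3t) + 3K_2e^(4t)cos(3t)

Coefficient matrix A = [[19, 6], [-39, -11]].
Characteristic polynomial det(A - λI) = λ^2 - 8λ + 25 = 0.
Eigenvalues λ = 4 ± 3i (complex conjugate pair).
For λ=4+3i: an eigenvector is (1,-2) - i(1,-3) = (1 - i, -2 + 3i).
A real fundamental pair from Re and Im of e^((4+3i)t)v: X_1 = e^(4t)(cos(3t)·(1,-2) + sin(3t)·(1,-3)), X_2 = e^(4t)(sin(3t)·(1,-2) - cos(3t)·(1,-3)).
General solution: K_1X_1 + K_2X_2.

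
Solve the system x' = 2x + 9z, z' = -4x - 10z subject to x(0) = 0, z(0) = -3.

x(t) = -27te^(-4t), z(t) = 18te^(-4t) - 3e^(-4t)

Coefficient matrix A = [[2, 9], [-4, -10]].
Characteristic polynomial det(A - λI) = λ^2 + 8λ + 16 = 0.
Single eigenvalue λ = -4 with algebraic multiplicity 2.
Eigenvector v = (-3,2); generalized eigenvector w with (A-λI)w=v is (-2,1).
General solution: e^(-4t)[c_1·v + c_2·(t·v + w)].
Applying x(0)=0, z(0)=-3 gives c_1=-6, c_2=9.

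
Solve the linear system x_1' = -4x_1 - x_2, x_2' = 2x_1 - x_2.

x_1(t) = K_1e^(-3t) + K_2e^(-2t), x_2(t) = -K_1e^(-3t) - 2K_2e^(-2t)

Coefficient matrix A = [[-4, -1], [2, -1]].
Characteristic polynomial det(A - λI) = λ^2 + 5λ + 6 = 0.
Eigenvalues λ = -3, -2.
For λ=-3: (A-λI) row 1 is [-1, -1], so an eigenvector is (1, -1).
For λ=-2: (A-λI) row 1 is [-2, -1], so an eigenvector is (1, -2).
General solution: K_1e^(-3t)(1,-1) + K_2e^(-2t)(1,-2).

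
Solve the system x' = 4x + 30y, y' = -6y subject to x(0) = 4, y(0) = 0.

Coefficient matrix A = [[4, 30], [0, -6]].
Characteristic polynomial det(A - λI) = λ^2 + 2λ - 24 = 0.
Eigenvalues λ = 4, -6.
For λ=4: (A-λI) row 1 is [0, 30], so an eigenvector is (1, 0).
For λ=-6: (A-λI) row 1 is [10, 30], so an eigenvector is (3, -1).
General solution: C_1e^(4t)(1,0) + C_2e^(-6t)(3,-1).
Applying x(0)=4, y(0)=0 gives C_1=4, C_2=0.

x(t) = 4e^(4t), y(t) = 0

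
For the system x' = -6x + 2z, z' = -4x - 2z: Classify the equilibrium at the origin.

A = [[-6,2],[-4,-2]]; det(A-λI) = λ^2 + 8λ + 20.
λ = -4 ± 2i: negative real part.

stable spiral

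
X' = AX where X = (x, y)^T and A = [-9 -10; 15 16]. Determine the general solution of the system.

x(t) = -2C_1e^(6t) - C_2e^(t), y(t) = 3C_1e^(6t) + C_2e^(t)

Coefficient matrix A = [[-9, -10], [15, 16]].
Characteristic polynomial det(A - λI) = λ^2 - 7λ + 6 = 0.
Eigenvalues λ = 6, 1.
For λ=6: (A-λI) row 1 is [-15, -10], so an eigenvector is (-2, 3).
For λ=1: (A-λI) row 1 is [-10, -10], so an eigenvector is (-1, 1).
General solution: C_1e^(6t)(-2,3) + C_2e^(t)(-1,1).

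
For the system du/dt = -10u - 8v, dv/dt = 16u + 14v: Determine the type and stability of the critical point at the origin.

A = [[-10,-8],[16,14]]; det(A-λI) = λ^2 - 4λ - 12.
λ = 6, -2: opposite signs.

saddle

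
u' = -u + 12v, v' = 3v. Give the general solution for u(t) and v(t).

Coefficient matrix A = [[-1, 12], [0, 3]].
Characteristic polynomial det(A - λI) = λ^2 - 2λ - 3 = 0.
Eigenvalues λ = 3, -1.
For λ=3: (A-λI) row 1 is [-4, 12], so an eigenvector is (3, 1).
For λ=-1: (A-λI) row 1 is [0, 12], so an eigenvector is (-1, 0).
General solution: C_1e^(3t)(3,1) + C_2e^(-t)(-1,0).

u(t) = 3C_1e^(3t) - C_2e^(-t), v(t) = C_1e^(3t)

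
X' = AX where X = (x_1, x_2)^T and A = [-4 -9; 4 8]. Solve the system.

x_1(t) = -3K_1e^(2t) - 3K_2te^(2t) - K_2e^(2t), x_2(t) = 2K_1e^(2t) + 2K_2te^(2t) + K_2e^(2t)

Coefficient matrix A = [[-4, -9], [4, 8]].
Characteristic polynomial det(A - λI) = λ^2 - 4λ + 4 = 0.
Single eigenvalue λ = 2 with algebraic multiplicity 2.
Eigenvector v = (-3,2); generalized eigenvector w with (A-λI)w=v is (-1,1).
General solution: e^(2t)[K_1·v + K_2·(t·v + w)].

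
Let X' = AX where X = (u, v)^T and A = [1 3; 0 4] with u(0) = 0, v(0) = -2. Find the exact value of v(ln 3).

A = [[1,3],[0,4]]; eigenvalues λ = 1, 4.
Eigenvectors: (1,0) for λ=1, (-1,-1) for λ=4.
From the initial condition, c_1 = 2, c_2 = 2.
v(ln 3) = (2)(3^1)(0) + (2)(3^4)(-1) = -162.

-162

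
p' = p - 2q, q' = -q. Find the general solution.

Coefficient matrix A = [[1, -2], [0, -1]].
Characteristic polynomial det(A - λI) = λ^2 - 1 = 0.
Eigenvalues λ = 1, -1.
For λ=1: (A-λI) row 1 is [0, -2], so an eigenvector is (1, 0).
For λ=-1: (A-λI) row 1 is [2, -2], so an eigenvector is (-1, -1).
General solution: c_1e^(t)(1,0) + c_2e^(-t)(-1,-1).

p(t) = c_1e^(t) - c_2e^(-t), q(t) = -c_2e^(-t)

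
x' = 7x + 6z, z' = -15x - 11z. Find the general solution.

Coefficient matrix A = [[7, 6], [-15, -11]].
Characteristic polynomial det(A - λI) = λ^2 + 4λ + 13 = 0.
Eigenvalues λ = -2 ± 3i (complex conjugate pair).
For λ=-2+3i: an eigenvector is (1,-2) - i(-1,1) = (1 + i, -2 - i).
A real fundamental pair from Re and Im of e^((-2+3i)t)v: X_1 = e^(-2t)(cos(3t)·(1,-2) + sin(3t)·(-1,1)), X_2 = e^(-2t)(sin(3t)·(1,-2) - cos(3t)·(-1,1)).
General solution: C_1X_1 + C_2X_2.

x(t) = -C_1e^(-2t)sin(3t) + C_1e^(-2t)cos(3t) + C_2e^(-2t)sin(3t) + C_2e^(-2t)cos(3t), z(t) = C_1e^(-2t)sin(3t) - 2C_1e^(-2t)cos(3t) - 2C_2e^(-2t)sin(3t) - C_2e^(-2t)cos(3t)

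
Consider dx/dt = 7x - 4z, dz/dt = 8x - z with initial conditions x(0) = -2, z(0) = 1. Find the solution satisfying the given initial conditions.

x(t) = -3e^(3t)sin(4t) - 2e^(3t)cos(4t), z(t) = -5e^(3t)sin(4t) + e^(3t)cos(4t)

Coefficient matrix A = [[7, -4], [8, -1]].
Characteristic polynomial det(A - λI) = λ^2 - 6λ + 25 = 0.
Eigenvalues λ = 3 ± 4i (complex conjugate pair).
For λ=3+4i: an eigenvector is (0,-1) - i(1,1) = (0 - i, -1 - i).
A real fundamental pair from Re and Im of e^((3+4i)t)v: X_1 = e^(3t)(cos(4t)·(0,-1) + sin(4t)·(1,1)), X_2 = e^(3t)(sin(4t)·(0,-1) - cos(4t)·(1,1)).
General solution: K_1X_1 + K_2X_2.
Applying x(0)=-2, z(0)=1 gives K_1=-3, K_2=2.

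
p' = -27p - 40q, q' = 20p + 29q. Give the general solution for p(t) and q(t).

Coefficient matrix A = [[-27, -40], [20, 29]].
Characteristic polynomial det(A - λI) = λ^2 - 2λ + 17 = 0.
Eigenvalues λ = 1 ± 4i (complex conjugate pair).
For λ=1+4i: an eigenvector is (3,-2) - i(-1,1) = (3 + i, -2 - i).
A real fundamental pair from Re and Im of e^((1+4i)t)v: X_1 = e^(t)(cos(4t)·(3,-2) + sin(4t)·(-1,1)), X_2 = e^(t)(sin(4t)·(3,-2) - cos(4t)·(-1,1)).
General solution: C_1X_1 + C_2X_2.

p(t) = -C_1e^(t)sin(4t) + 3C_1e^(t)cos(4t) + 3C_2e^(t)sin(4t) + C_2e^(t)cos(4t), q(t) = C_1e^(t)sin(4t) - 2C_1e^(t)cos(4t) - 2C_2e^(t)sin(4t) - C_2e^(t)cos(4t)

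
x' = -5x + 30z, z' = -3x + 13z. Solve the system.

Coefficient matrix A = [[-5, 30], [-3, 13]].
Characteristic polynomial det(A - λI) = λ^2 - 8λ + 25 = 0.
Eigenvalues λ = 4 ± 3i (complex conjugate pair).
For λ=4+3i: an eigenvector is (-3,-1) - i(-1,0) = (-3 + i, -1).
A real fundamental pair from Re and Im of e^((4+3i)t)v: X_1 = e^(4t)(cos(3t)·(-3,-1) + sin(3t)·(-1,0)), X_2 = e^(4t)(sin(3t)·(-3,-1) - cos(3t)·(-1,0)).
General solution: C_1X_1 + C_2X_2.

x(t) = -C_1e^(4t)sin(3t) - 3C_1e^(4t)cos(3t) - 3C_2e^(4t)sin(3t) + C_2e^(4t)cos(3t), z(t) = -C_1e^(4t)cos(3t) - C_2e^(4t)sin(3t)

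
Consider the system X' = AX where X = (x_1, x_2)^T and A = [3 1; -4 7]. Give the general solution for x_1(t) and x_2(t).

x_1(t) = -c_1e^(5t) - c_2te^(5t) + 2c_2e^(5t), x_2(t) = -2c_1e^(5t) - 2c_2te^(5t) + 3c_2e^(5t)

Coefficient matrix A = [[3, 1], [-4, 7]].
Characteristic polynomial det(A - λI) = λ^2 - 10λ + 25 = 0.
Single eigenvalue λ = 5 with algebraic multiplicity 2.
Eigenvector v = (-1,-2); generalized eigenvector w with (A-λI)w=v is (2,3).
General solution: e^(5t)[c_1·v + c_2·(t·v + w)].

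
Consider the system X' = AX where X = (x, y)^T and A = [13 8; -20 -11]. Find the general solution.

x(t) = -C_1e^(t)sin(4t) - C_1e^(t)cos(4t) - C_2e^(t)sin(4t) + C_2e^(t)cos(4t), y(t) = 2C_1e^(t)sin(4t) + C_1e^(t)cos(4t) + C_2e^(t)sin(4t) - 2C_2e^(t)cos(4t)

Coefficient matrix A = [[13, 8], [-20, -11]].
Characteristic polynomial det(A - λI) = λ^2 - 2λ + 17 = 0.
Eigenvalues λ = 1 ± 4i (complex conjugate pair).
For λ=1+4i: an eigenvector is (-1,1) - i(-1,2) = (-1 + i, 1 - 2i).
A real fundamental pair from Re and Im of e^((1+4i)t)v: X_1 = e^(t)(cos(4t)·(-1,1) + sin(4t)·(-1,2)), X_2 = e^(t)(sin(4t)·(-1,1) - cos(4t)·(-1,2)).
General solution: C_1X_1 + C_2X_2.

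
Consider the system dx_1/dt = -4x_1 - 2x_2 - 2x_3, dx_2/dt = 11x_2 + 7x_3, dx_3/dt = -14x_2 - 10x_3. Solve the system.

x_1(t) = K_1e^(-4t) + 2K_2e^(-3t), x_2(t) = K_2e^(-3t) + K_3e^(4t), x_3(t) = -2K_2e^(-3t) - K_3e^(4t)

Coefficient matrix A = [[-4, -2, -2], [0, 11, 7], [0, -14, -10]].
det(A - λI) = 0 gives eigenvalues λ = -4, -3, 4.
For λ=-4: eigenvector (1,0,0).
For λ=-3: eigenvector (2,1,-2).
For λ=4: eigenvector (0,1,-1).
General solution: K_1e^(-4t)(1,0,0) + K_2e^(-3t)(2,1,-2) + K_3e^(4t)(0,1,-1).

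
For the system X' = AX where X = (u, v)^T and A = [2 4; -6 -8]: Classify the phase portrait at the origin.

A = [[2,4],[-6,-8]]; det(A-λI) = λ^2 + 6λ + 8.
λ = -2, -4: both negative.

stable node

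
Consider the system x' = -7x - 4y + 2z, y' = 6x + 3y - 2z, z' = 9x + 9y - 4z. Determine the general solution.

x(t) = C_1e^(-t) + C_2e^(-3t) - 2C_3e^(-4t), y(t) = -C_2e^(-3t) + 2C_3e^(-4t), z(t) = 3C_1e^(-t) + C_3e^(-4t)

Coefficient matrix A = [[-7, -4, 2], [6, 3, -2], [9, 9, -4]].
det(A - λI) = 0 gives eigenvalues λ = -1, -3, -4.
For λ=-1: eigenvector (1,0,3).
For λ=-3: eigenvector (1,-1,0).
For λ=-4: eigenvector (-2,2,1).
General solution: C_1e^(-t)(1,0,3) + C_2e^(-3t)(1,-1,0) + C_3e^(-4t)(-2,2,1).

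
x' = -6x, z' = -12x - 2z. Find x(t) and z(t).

Coefficient matrix A = [[-6, 0], [-12, -2]].
Characteristic polynomial det(A - λI) = λ^2 + 8λ + 12 = 0.
Eigenvalues λ = -6, -2.
For λ=-6: (A-λI) row 2 is [-12, 4], so an eigenvector is (1, 3).
For λ=-2: (A-λI) row 1 is [-4, 0], so an eigenvector is (0, 1).
General solution: c_1e^(-6t)(1,3) + c_2e^(-2t)(0,1).

x(t) = c_1e^(-6t), z(t) = 3c_1e^(-6t) + c_2e^(-2t)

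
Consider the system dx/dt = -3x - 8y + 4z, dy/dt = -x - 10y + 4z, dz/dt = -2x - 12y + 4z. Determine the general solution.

Coefficient matrix A = [[-3, -8, 4], [-1, -10, 4], [-2, -12, 4]].
det(A - λI) = 0 gives eigenvalues λ = -3, -2, -4.
For λ=-3: eigenvector (1,1,2).
For λ=-2: eigenvector (0,1,2).
For λ=-4: eigenvector (-4,-4,-7).
General solution: c_1e^(-3t)(1,1,2) + c_2e^(-2t)(0,1,2) + c_3e^(-4t)(-4,-4,-7).

x(t) = c_1e^(-3t) - 4c_3e^(-4t), y(t) = c_1e^(-3t) + c_2e^(-2t) - 4c_3e^(-4t), z(t) = 2c_1e^(-3t) + 2c_2e^(-2t) - 7c_3e^(-4t)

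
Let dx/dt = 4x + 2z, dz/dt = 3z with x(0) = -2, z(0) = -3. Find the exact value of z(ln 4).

-192

A = [[4,2],[0,3]]; eigenvalues λ = 3, 4.
Eigenvectors: (2,-1) for λ=3, (1,0) for λ=4.
From the initial condition, c_1 = 3, c_2 = -8.
z(ln 4) = (3)(4^3)(-1) + (-8)(4^4)(0) = -192.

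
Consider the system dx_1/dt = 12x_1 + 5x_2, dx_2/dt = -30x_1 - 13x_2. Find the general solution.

Coefficient matrix A = [[12, 5], [-30, -13]].
Characteristic polynomial det(A - λI) = λ^2 + λ - 6 = 0.
Eigenvalues λ = 2, -3.
For λ=2: (A-λI) row 1 is [10, 5], so an eigenvector is (1, -2).
For λ=-3: (A-λI) row 1 is [15, 5], so an eigenvector is (-1, 3).
General solution: C_1e^(2t)(1,-2) + C_2e^(-3t)(-1,3).

x_1(t) = C_1e^(2t) - C_2e^(-3t), x_2(t) = -2C_1e^(2t) + 3C_2e^(-3t)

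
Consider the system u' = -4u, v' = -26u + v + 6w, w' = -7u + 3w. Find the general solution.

u(t) = K_1e^(-4t), v(t) = 4K_1e^(-4t) + 3K_2e^(3t) + K_3e^(t), w(t) = K_1e^(-4t) + K_2e^(3t)

Coefficient matrix A = [[-4, 0, 0], [-26, 1, 6], [-7, 0, 3]].
det(A - λI) = 0 gives eigenvalues λ = -4, 3, 1.
For λ=-4: eigenvector (1,4,1).
For λ=3: eigenvector (0,3,1).
For λ=1: eigenvector (0,1,0).
General solution: K_1e^(-4t)(1,4,1) + K_2e^(3t)(0,3,1) + K_3e^(t)(0,1,0).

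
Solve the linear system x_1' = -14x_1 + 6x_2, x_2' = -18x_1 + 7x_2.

x_1(t) = -2K_1e^(-5t) - K_2e^(-2t), x_2(t) = -3K_1e^(-5t) - 2K_2e^(-2t)

Coefficient matrix A = [[-14, 6], [-18, 7]].
Characteristic polynomial det(A - λI) = λ^2 + 7λ + 10 = 0.
Eigenvalues λ = -5, -2.
For λ=-5: (A-λI) row 1 is [-9, 6], so an eigenvector is (-2, -3).
For λ=-2: (A-λI) row 1 is [-12, 6], so an eigenvector is (-1, -2).
General solution: K_1e^(-5t)(-2,-3) + K_2e^(-2t)(-1,-2).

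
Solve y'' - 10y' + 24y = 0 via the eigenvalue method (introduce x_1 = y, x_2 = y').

Let x_1 = y, x_2 = y'. Then x_1' = x_2 and x_2' = -24x_1 + 10x_2.
A = [[0,1],[-24,10]]; det(A-λI) = λ^2 - 10λ + 24.
Eigenvalues λ = 4, 6 with eigenvectors (1,4), (1,6).

y(t) = K_1e^(4t) + K_2e^(6t)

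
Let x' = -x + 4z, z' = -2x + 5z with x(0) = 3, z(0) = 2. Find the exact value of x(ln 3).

33

A = [[-1,4],[-2,5]]; eigenvalues λ = 1, 3.
Eigenvectors: (-2,-1) for λ=1, (-1,-1) for λ=3.
From the initial condition, c_1 = -1, c_2 = -1.
x(ln 3) = (-1)(3^1)(-2) + (-1)(3^3)(-1) = 33.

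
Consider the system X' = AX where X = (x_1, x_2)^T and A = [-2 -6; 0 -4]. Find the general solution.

Coefficient matrix A = [[-2, -6], [0, -4]].
Characteristic polynomial det(A - λI) = λ^2 + 6λ + 8 = 0.
Eigenvalues λ = -2, -4.
For λ=-2: (A-λI) row 1 is [0, -6], so an eigenvector is (1, 0).
For λ=-4: (A-λI) row 1 is [2, -6], so an eigenvector is (3, 1).
General solution: K_1e^(-2t)(1,0) + K_2e^(-4t)(3,1).

x_1(t) = K_1e^(-2t) + 3K_2e^(-4t), x_2(t) = K_2e^(-4t)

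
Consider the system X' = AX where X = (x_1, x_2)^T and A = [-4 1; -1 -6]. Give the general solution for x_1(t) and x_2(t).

x_1(t) = c_1e^(-5t) + c_2te^(-5t) - 2c_2e^(-5t), x_2(t) = -c_1e^(-5t) - c_2te^(-5t) + 3c_2e^(-5t)

Coefficient matrix A = [[-4, 1], [-1, -6]].
Characteristic polynomial det(A - λI) = λ^2 + 10λ + 25 = 0.
Single eigenvalue λ = -5 with algebraic multiplicity 2.
Eigenvector v = (1,-1); generalized eigenvector w with (A-λI)w=v is (-2,3).
General solution: e^(-5t)[c_1·v + c_2·(t·v + w)].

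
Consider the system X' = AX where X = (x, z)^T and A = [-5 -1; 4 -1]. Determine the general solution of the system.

Coefficient matrix A = [[-5, -1], [4, -1]].
Characteristic polynomial det(A - λI) = λ^2 + 6λ + 9 = 0.
Single eigenvalue λ = -3 with algebraic multiplicity 2.
Eigenvector v = (-1,2); generalized eigenvector w with (A-λI)w=v is (2,-3).
General solution: e^(-3t)[K_1·v + K_2·(t·v + w)].

x(t) = -K_1e^(-3t) - K_2te^(-3t) + 2K_2e^(-3t), z(t) = 2K_1e^(-3t) + 2K_2te^(-3t) - 3K_2e^(-3t)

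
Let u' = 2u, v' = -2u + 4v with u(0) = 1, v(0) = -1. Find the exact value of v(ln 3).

-153

A = [[2,0],[-2,4]]; eigenvalues λ = 2, 4.
Eigenvectors: (1,1) for λ=2, (0,-1) for λ=4.
From the initial condition, c_1 = 1, c_2 = 2.
v(ln 3) = (1)(3^2)(1) + (2)(3^4)(-1) = -153.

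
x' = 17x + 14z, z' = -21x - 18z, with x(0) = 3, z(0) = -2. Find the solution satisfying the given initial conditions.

Coefficient matrix A = [[17, 14], [-21, -18]].
Characteristic polynomial det(A - λI) = λ^2 + λ - 12 = 0.
Eigenvalues λ = -4, 3.
For λ=-4: (A-λI) row 1 is [21, 14], so an eigenvector is (-2, 3).
For λ=3: (A-λI) row 1 is [14, 14], so an eigenvector is (1, -1).
General solution: K_1e^(-4t)(-2,3) + K_2e^(3t)(1,-1).
Applying x(0)=3, z(0)=-2 gives K_1=1, K_2=5.

x(t) = 5e^(3t) - 2e^(-4t), z(t) = -5e^(3t) + 3e^(-4t)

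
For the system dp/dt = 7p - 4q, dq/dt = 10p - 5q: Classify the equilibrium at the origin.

unstable spiral

A = [[7,-4],[10,-5]]; det(A-λI) = λ^2 - 2λ + 5.
λ = 1 ± 2i: positive real part.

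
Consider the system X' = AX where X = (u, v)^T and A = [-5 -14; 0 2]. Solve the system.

Coefficient matrix A = [[-5, -14], [0, 2]].
Characteristic polynomial det(A - λI) = λ^2 + 3λ - 10 = 0.
Eigenvalues λ = 2, -5.
For λ=2: (A-λI) row 1 is [-7, -14], so an eigenvector is (2, -1).
For λ=-5: (A-λI) row 1 is [0, -14], so an eigenvector is (1, 0).
General solution: K_1e^(2t)(2,-1) + K_2e^(-5t)(1,0).

u(t) = 2K_1e^(2t) + K_2e^(-5t), v(t) = -K_1e^(2t)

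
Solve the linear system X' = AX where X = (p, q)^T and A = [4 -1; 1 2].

Coefficient matrix A = [[4, -1], [1, 2]].
Characteristic polynomial det(A - λI) = λ^2 - 6λ + 9 = 0.
Single eigenvalue λ = 3 with algebraic multiplicity 2.
Eigenvector v = (1,1); generalized eigenvector w with (A-λI)w=v is (3,2).
General solution: e^(3t)[c_1·v + c_2·(t·v + w)].

p(t) = c_1e^(3t) + c_2te^(3t) + 3c_2e^(3t), q(t) = c_1e^(3t) + c_2te^(3t) + 2c_2e^(3t)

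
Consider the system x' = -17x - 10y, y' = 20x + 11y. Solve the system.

x(t) = 2C_1e^(-3t)sin(2t) - C_1e^(-3t)cos(2t) - C_2e^(-3t)sin(2t) - 2C_2e^(-3t)cos(2t), y(t) = -3C_1e^(-3t)sin(2t) + C_1e^(-3t)cos(2t) + C_2e^(-3t)sin(2t) + 3C_2e^(-3t)cos(2t)

Coefficient matrix A = [[-17, -10], [20, 11]].
Characteristic polynomial det(A - λI) = λ^2 + 6λ + 13 = 0.
Eigenvalues λ = -3 ± 2i (complex conjugate pair).
For λ=-3+2i: an eigenvector is (-1,1) - i(2,-3) = (-1 - 2i, 1 + 3i).
A real fundamental pair from Re and Im of e^((-3+2i)t)v: X_1 = e^(-3t)(cos(2t)·(-1,1) + sin(2t)·(2,-3)), X_2 = e^(-3t)(sin(2t)·(-1,1) - cos(2t)·(2,-3)).
General solution: C_1X_1 + C_2X_2.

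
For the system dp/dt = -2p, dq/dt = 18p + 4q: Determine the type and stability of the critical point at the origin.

saddle

A = [[-2,0],[18,4]]; det(A-λI) = λ^2 - 2λ - 8.
λ = -2, 4: opposite signs.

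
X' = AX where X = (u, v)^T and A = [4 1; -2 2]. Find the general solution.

Coefficient matrix A = [[4, 1], [-2, 2]].
Characteristic polynomial det(A - λI) = λ^2 - 6λ + 10 = 0.
Eigenvalues λ = 3 ± i (complex conjugate pair).
For λ=3+i: an eigenvector is (1,-1) - i(0,-1) = (1, -1 + i).
A real fundamental pair from Re and Im of e^((3+i)t)v: X_1 = e^(3t)(cos(t)·(1,-1) + sin(t)·(0,-1)), X_2 = e^(3t)(sin(t)·(1,-1) - cos(t)·(0,-1)).
General solution: K_1X_1 + K_2X_2.

u(t) = K_1e^(3t)cos(t) + K_2e^(3t)sin(t), v(t) = -K_1e^(3t)sin(t) - K_1e^(3t)cos(t) - K_2e^(3t)sin(t) + K_2e^(3t)cos(t)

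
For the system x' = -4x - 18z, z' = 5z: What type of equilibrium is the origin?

saddle

A = [[-4,-18],[0,5]]; det(A-λI) = λ^2 - λ - 20.
λ = -4, 5: opposite signs.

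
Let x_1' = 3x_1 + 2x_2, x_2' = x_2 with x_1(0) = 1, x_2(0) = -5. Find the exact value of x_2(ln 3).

-15

A = [[3,2],[0,1]]; eigenvalues λ = 3, 1.
Eigenvectors: (1,0) for λ=3, (-1,1) for λ=1.
From the initial condition, c_1 = -4, c_2 = -5.
x_2(ln 3) = (-4)(3^3)(0) + (-5)(3^1)(1) = -15.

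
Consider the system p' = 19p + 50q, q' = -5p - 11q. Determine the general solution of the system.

p(t) = C_1e^(4t)sin(5t) - 3C_1e^(4t)cos(5t) - 3C_2e^(4t)sin(5t) - C_2e^(4t)cos(5t), q(t) = C_1e^(4t)cos(5t) + C_2e^(4t)sin(5t)

Coefficient matrix A = [[19, 50], [-5, -11]].
Characteristic polynomial det(A - λI) = λ^2 - 8λ + 41 = 0.
Eigenvalues λ = 4 ± 5i (complex conjugate pair).
For λ=4+5i: an eigenvector is (-3,1) - i(1,0) = (-3 - i, 1).
A real fundamental pair from Re and Im of e^((4+5i)t)v: X_1 = e^(4t)(cos(5t)·(-3,1) + sin(5t)·(1,0)), X_2 = e^(4t)(sin(5t)·(-3,1) - cos(5t)·(1,0)).
General solution: C_1X_1 + C_2X_2.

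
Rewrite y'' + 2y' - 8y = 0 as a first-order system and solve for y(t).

y(t) = c_1e^(2t) + c_2e^(-4t)

Let x_1 = y, x_2 = y'. Then x_1' = x_2 and x_2' = 8x_1 - 2x_2.
A = [[0,1],[8,-2]]; det(A-λI) = λ^2 + 2λ - 8.
Eigenvalues λ = 2, -4 with eigenvectors (1,2), (1,-4).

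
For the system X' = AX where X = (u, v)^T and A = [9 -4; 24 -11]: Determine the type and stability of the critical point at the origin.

saddle

A = [[9,-4],[24,-11]]; det(A-λI) = λ^2 + 2λ - 3.
λ = -3, 1: opposite signs.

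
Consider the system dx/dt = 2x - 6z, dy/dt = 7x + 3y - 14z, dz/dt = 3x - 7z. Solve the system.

Coefficient matrix A = [[2, 0, -6], [7, 3, -14], [3, 0, -7]].
det(A - λI) = 0 gives eigenvalues λ = -4, 3, -1.
For λ=-4: eigenvector (-1,-1,-1).
For λ=3: eigenvector (0,1,0).
For λ=-1: eigenvector (2,0,1).
General solution: K_1e^(-4t)(-1,-1,-1) + K_2e^(3t)(0,1,0) + K_3e^(-t)(2,0,1).

x(t) = -K_1e^(-4t) + 2K_3e^(-t), y(t) = -K_1e^(-4t) + K_2e^(3t), z(t) = -K_1e^(-4t) + K_3e^(-t)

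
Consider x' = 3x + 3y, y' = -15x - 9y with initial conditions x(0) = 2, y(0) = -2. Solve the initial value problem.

Coefficient matrix A = [[3, 3], [-15, -9]].
Characteristic polynomial det(A - λI) = λ^2 + 6λ + 18 = 0.
Eigenvalues λ = -3 ± 3i (complex conjugate pair).
For λ=-3+3i: an eigenvector is (1,-2) - i(0,-1) = (1, -2 + i).
A real fundamental pair from Re and Im of e^((-3+3i)t)v: X_1 = e^(-3t)(cos(3t)·(1,-2) + sin(3t)·(0,-1)), X_2 = e^(-3t)(sin(3t)·(1,-2) - cos(3t)·(0,-1)).
General solution: c_1X_1 + c_2X_2.
Applying x(0)=2, y(0)=-2 gives c_1=2, c_2=2.

x(t) = 2e^(-3t)sin(3t) + 2e^(-3t)cos(3t), y(t) = -6e^(-3t)sin(3t) - 2e^(-3t)cos(3t)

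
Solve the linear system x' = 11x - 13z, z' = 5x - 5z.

Coefficient matrix A = [[11, -13], [5, -5]].
Characteristic polynomial det(A - λI) = λ^2 - 6λ + 10 = 0.
Eigenvalues λ = 3 ± i (complex conjugate pair).
For λ=3+i: an eigenvector is (2,1) - i(3,2) = (2 - 3i, 1 - 2i).
A real fundamental pair from Re and Im of e^((3+i)t)v: X_1 = e^(3t)(cos(t)·(2,1) + sin(t)·(3,2)), X_2 = e^(3t)(sin(t)·(2,1) - cos(t)·(3,2)).
General solution: c_1X_1 + c_2X_2.

x(t) = 3c_1e^(3t)sin(t) + 2c_1e^(3t)cos(t) + 2c_2e^(3t)sin(t) - 3c_2e^(3t)cos(t), z(t) = 2c_1e^(3t)sin(t) + c_1e^(3t)cos(t) + c_2e^(3t)sin(t) - 2c_2e^(3t)cos(t)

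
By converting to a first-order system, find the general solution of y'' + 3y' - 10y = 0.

Let x_1 = y, x_2 = y'. Then x_1' = x_2 and x_2' = 10x_1 - 3x_2.
A = [[0,1],[10,-3]]; det(A-λI) = λ^2 + 3λ - 10.
Eigenvalues λ = 2, -5 with eigenvectors (1,2), (1,-5).

y(t) = C_1e^(2t) + C_2e^(-5t)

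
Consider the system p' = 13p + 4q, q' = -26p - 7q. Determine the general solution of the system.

p(t) = K_1e^(3t)sin(2t) + K_1e^(3t)cos(2t) + K_2e^(3t)sin(2t) - K_2e^(3t)cos(2t), q(t) = -3K_1e^(3t)sin(2t) - 2K_1e^(3t)cos(2t) - 2K_2e^(3t)sin(2t) + 3K_2e^(3t)cos(2t)

Coefficient matrix A = [[13, 4], [-26, -7]].
Characteristic polynomial det(A - λI) = λ^2 - 6λ + 13 = 0.
Eigenvalues λ = 3 ± 2i (complex conjugate pair).
For λ=3+2i: an eigenvector is (1,-2) - i(1,-3) = (1 - i, -2 + 3i).
A real fundamental pair from Re and Im of e^((3+2i)t)v: X_1 = e^(3t)(cos(2t)·(1,-2) + sin(2t)·(1,-3)), X_2 = e^(3t)(sin(2t)·(1,-2) - cos(2t)·(1,-3)).
General solution: K_1X_1 + K_2X_2.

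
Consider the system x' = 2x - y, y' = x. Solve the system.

x(t) = c_1e^(t) + c_2te^(t), y(t) = c_1e^(t) + c_2te^(t) - c_2e^(t)

Coefficient matrix A = [[2, -1], [1, 0]].
Characteristic polynomial det(A - λI) = λ^2 - 2λ + 1 = 0.
Single eigenvalue λ = 1 with algebraic multiplicity 2.
Eigenvector v = (1,1); generalized eigenvector w with (A-λI)w=v is (0,-1).
General solution: e^(t)[c_1·v + c_2·(t·v + w)].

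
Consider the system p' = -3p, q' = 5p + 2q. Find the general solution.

Coefficient matrix A = [[-3, 0], [5, 2]].
Characteristic polynomial det(A - λI) = λ^2 + λ - 6 = 0.
Eigenvalues λ = 2, -3.
For λ=2: (A-λI) row 1 is [-5, 0], so an eigenvector is (0, 1).
For λ=-3: (A-λI) row 2 is [5, 5], so an eigenvector is (-1, 1).
General solution: c_1e^(2t)(0,1) + c_2e^(-3t)(-1,1).

p(t) = -c_2e^(-3t), q(t) = c_1e^(2t) + c_2e^(-3t)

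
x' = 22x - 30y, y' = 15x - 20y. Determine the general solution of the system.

Coefficient matrix A = [[22, -30], [15, -20]].
Characteristic polynomial det(A - λI) = λ^2 - 2λ + 10 = 0.
Eigenvalues λ = 1 ± 3i (complex conjugate pair).
For λ=1+3i: an eigenvector is (-3,-2) - i(-1,-1) = (-3 + i, -2 + i).
A real fundamental pair from Re and Im of e^((1+3i)t)v: X_1 = e^(t)(cos(3t)·(-3,-2) + sin(3t)·(-1,-1)), X_2 = e^(t)(sin(3t)·(-3,-2) - cos(3t)·(-1,-1)).
General solution: K_1X_1 + K_2X_2.

x(t) = -K_1e^(t)sin(3t) - 3K_1e^(t)cos(3t) - 3K_2e^(t)sin(3t) + K_2e^(t)cos(3t), y(t) = -K_1e^(t)sin(3t) - 2K_1e^(t)cos(3t) - 2K_2e^(t)sin(3t) + K_2e^(t)cos(3t)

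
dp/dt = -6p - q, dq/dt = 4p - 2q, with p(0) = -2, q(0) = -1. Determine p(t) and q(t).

p(t) = 5te^(-4t) - 2e^(-4t), q(t) = -10te^(-4t) - e^(-4t)

Coefficient matrix A = [[-6, -1], [4, -2]].
Characteristic polynomial det(A - λI) = λ^2 + 8λ + 16 = 0.
Single eigenvalue λ = -4 with algebraic multiplicity 2.
Eigenvector v = (-1,2); generalized eigenvector w with (A-λI)w=v is (2,-3).
General solution: e^(-4t)[c_1·v + c_2·(t·v + w)].
Applying p(0)=-2, q(0)=-1 gives c_1=-8, c_2=-5.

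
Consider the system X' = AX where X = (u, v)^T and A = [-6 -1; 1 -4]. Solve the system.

Coefficient matrix A = [[-6, -1], [1, -4]].
Characteristic polynomial det(A - λI) = λ^2 + 10λ + 25 = 0.
Single eigenvalue λ = -5 with algebraic multiplicity 2.
Eigenvector v = (1,-1); generalized eigenvector w with (A-λI)w=v is (-1,0).
General solution: e^(-5t)[C_1·v + C_2·(t·v + w)].

u(t) = C_1e^(-5t) + C_2te^(-5t) - C_2e^(-5t), v(t) = -C_1e^(-5t) - C_2te^(-5t)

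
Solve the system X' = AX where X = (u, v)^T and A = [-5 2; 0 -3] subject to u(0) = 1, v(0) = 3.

Coefficient matrix A = [[-5, 2], [0, -3]].
Characteristic polynomial det(A - λI) = λ^2 + 8λ + 15 = 0.
Eigenvalues λ = -3, -5.
For λ=-3: (A-λI) row 1 is [-2, 2], so an eigenvector is (-1, -1).
For λ=-5: (A-λI) row 1 is [0, 2], so an eigenvector is (1, 0).
General solution: c_1e^(-3t)(-1,-1) + c_2e^(-5t)(1,0).
Applying u(0)=1, v(0)=3 gives c_1=-3, c_2=-2.

u(t) = 3e^(-3t) - 2e^(-5t), v(t) = 3e^(-3t)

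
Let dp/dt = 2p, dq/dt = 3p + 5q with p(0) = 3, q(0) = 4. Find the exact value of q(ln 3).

1674

A = [[2,0],[3,5]]; eigenvalues λ = 2, 5.
Eigenvectors: (-1,1) for λ=2, (0,1) for λ=5.
From the initial condition, c_1 = -3, c_2 = 7.
q(ln 3) = (-3)(3^2)(1) + (7)(3^5)(1) = 1674.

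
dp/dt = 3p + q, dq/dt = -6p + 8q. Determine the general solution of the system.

p(t) = K_1e^(5t) + K_2e^(6t), q(t) = 2K_1e^(5t) + 3K_2e^(6t)

Coefficient matrix A = [[3, 1], [-6, 8]].
Characteristic polynomial det(A - λI) = λ^2 - 11λ + 30 = 0.
Eigenvalues λ = 5, 6.
For λ=5: (A-λI) row 1 is [-2, 1], so an eigenvector is (1, 2).
For λ=6: (A-λI) row 1 is [-3, 1], so an eigenvector is (1, 3).
General solution: K_1e^(5t)(1,2) + K_2e^(6t)(1,3).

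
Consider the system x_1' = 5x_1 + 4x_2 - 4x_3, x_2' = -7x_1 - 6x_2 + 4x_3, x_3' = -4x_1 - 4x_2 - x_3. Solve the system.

x_1(t) = K_1e^(t) + 4K_2e^(-2t) + 2K_3e^(-t), x_2(t) = -K_1e^(t) - 3K_2e^(-2t) - 2K_3e^(-t), x_3(t) = 4K_2e^(-2t) + K_3e^(-t)

Coefficient matrix A = [[5, 4, -4], [-7, -6, 4], [-4, -4, -1]].
det(A - λI) = 0 gives eigenvalues λ = 1, -2, -1.
For λ=1: eigenvector (1,-1,0).
For λ=-2: eigenvector (4,-3,4).
For λ=-1: eigenvector (2,-2,1).
General solution: K_1e^(t)(1,-1,0) + K_2e^(-2t)(4,-3,4) + K_3e^(-t)(2,-2,1).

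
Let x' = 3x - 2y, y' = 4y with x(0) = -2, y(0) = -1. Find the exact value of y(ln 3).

-81

A = [[3,-2],[0,4]]; eigenvalues λ = 3, 4.
Eigenvectors: (-1,0) for λ=3, (-2,1) for λ=4.
From the initial condition, c_1 = 4, c_2 = -1.
y(ln 3) = (4)(3^3)(0) + (-1)(3^4)(1) = -81.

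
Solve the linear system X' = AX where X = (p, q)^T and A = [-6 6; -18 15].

Coefficient matrix A = [[-6, 6], [-18, 15]].
Characteristic polynomial det(A - λI) = λ^2 - 9λ + 18 = 0.
Eigenvalues λ = 3, 6.
For λ=3: (A-λI) row 1 is [-9, 6], so an eigenvector is (2, 3).
For λ=6: (A-λI) row 1 is [-12, 6], so an eigenvector is (1, 2).
General solution: K_1e^(3t)(2,3) + K_2e^(6t)(1,2).

p(t) = 2K_1e^(3t) + K_2e^(6t), q(t) = 3K_1e^(3t) + 2K_2e^(6t)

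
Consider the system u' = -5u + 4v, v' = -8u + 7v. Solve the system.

Coefficient matrix A = [[-5, 4], [-8, 7]].
Characteristic polynomial det(A - λI) = λ^2 - 2λ - 3 = 0.
Eigenvalues λ = -1, 3.
For λ=-1: (A-λI) row 1 is [-4, 4], so an eigenvector is (-1, -1).
For λ=3: (A-λI) row 1 is [-8, 4], so an eigenvector is (-1, -2).
General solution: K_1e^(-t)(-1,-1) + K_2e^(3t)(-1,-2).

u(t) = -K_1e^(-t) - K_2e^(3t), v(t) = -K_1e^(-t) - 2K_2e^(3t)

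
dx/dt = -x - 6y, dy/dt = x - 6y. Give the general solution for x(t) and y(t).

x(t) = -2C_1e^(-4t) - 3C_2e^(-3t), y(t) = -C_1e^(-4t) - C_2e^(-3t)

Coefficient matrix A = [[-1, -6], [1, -6]].
Characteristic polynomial det(A - λI) = λ^2 + 7λ + 12 = 0.
Eigenvalues λ = -4, -3.
For λ=-4: (A-λI) row 1 is [3, -6], so an eigenvector is (-2, -1).
For λ=-3: (A-λI) row 1 is [2, -6], so an eigenvector is (-3, -1).
General solution: C_1e^(-4t)(-2,-1) + C_2e^(-3t)(-3,-1).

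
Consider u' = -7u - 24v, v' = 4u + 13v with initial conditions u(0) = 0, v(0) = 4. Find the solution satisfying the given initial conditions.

u(t) = -24e^(5t) + 24e^(t), v(t) = 12e^(5t) - 8e^(t)

Coefficient matrix A = [[-7, -24], [4, 13]].
Characteristic polynomial det(A - λI) = λ^2 - 6λ + 5 = 0.
Eigenvalues λ = 5, 1.
For λ=5: (A-λI) row 1 is [-12, -24], so an eigenvector is (-2, 1).
For λ=1: (A-λI) row 1 is [-8, -24], so an eigenvector is (-3, 1).
General solution: C_1e^(5t)(-2,1) + C_2e^(t)(-3,1).
Applying u(0)=0, v(0)=4 gives C_1=12, C_2=-8.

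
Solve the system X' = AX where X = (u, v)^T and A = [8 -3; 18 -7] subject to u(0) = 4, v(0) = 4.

u(t) = 8e^(2t) - 4e^(-t), v(t) = 16e^(2t) - 12e^(-t)

Coefficient matrix A = [[8, -3], [18, -7]].
Characteristic polynomial det(A - λI) = λ^2 - λ - 2 = 0.
Eigenvalues λ = -1, 2.
For λ=-1: (A-λI) row 1 is [9, -3], so an eigenvector is (-1, -3).
For λ=2: (A-λI) row 1 is [6, -3], so an eigenvector is (1, 2).
General solution: K_1e^(-t)(-1,-3) + K_2e^(2t)(1,2).
Applying u(0)=4, v(0)=4 gives K_1=4, K_2=8.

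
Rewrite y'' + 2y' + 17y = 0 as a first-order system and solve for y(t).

y(t) = C_1e^(-t)cos(4t) + C_2e^(-t)sin(4t)

Let x_1 = y, x_2 = y'. Then x_1' = x_2 and x_2' = -17x_1 - 2x_2.
A = [[0,1],[-17,-2]]; det(A-λI) = λ^2 + 2λ + 17.
Eigenvalues λ = -1 ± 4i.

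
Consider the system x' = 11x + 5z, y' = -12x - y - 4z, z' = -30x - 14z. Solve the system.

x(t) = C_1e^(t) - C_2e^(-4t), y(t) = -2C_1e^(t) + C_3e^(-t), z(t) = -2C_1e^(t) + 3C_2e^(-4t)

Coefficient matrix A = [[11, 0, 5], [-12, -1, -4], [-30, 0, -14]].
det(A - λI) = 0 gives eigenvalues λ = 1, -4, -1.
For λ=1: eigenvector (1,-2,-2).
For λ=-4: eigenvector (-1,0,3).
For λ=-1: eigenvector (0,1,0).
General solution: C_1e^(t)(1,-2,-2) + C_2e^(-4t)(-1,0,3) + C_3e^(-t)(0,1,0).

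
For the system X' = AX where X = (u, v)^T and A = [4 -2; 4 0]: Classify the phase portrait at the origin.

A = [[4,-2],[4,0]]; det(A-λI) = λ^2 - 4λ + 8.
λ = 2 ± 2i: positive real part.

unstable spiral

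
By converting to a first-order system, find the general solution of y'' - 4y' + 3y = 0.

y(t) = c_1e^(t) + c_2e^(3t)

Let x_1 = y, x_2 = y'. Then x_1' = x_2 and x_2' = -3x_1 + 4x_2.
A = [[0,1],[-3,4]]; det(A-λI) = λ^2 - 4λ + 3.
Eigenvalues λ = 1, 3 with eigenvectors (1,1), (1,3).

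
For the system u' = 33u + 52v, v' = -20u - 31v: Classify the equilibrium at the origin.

A = [[33,52],[-20,-31]]; det(A-λI) = λ^2 - 2λ + 17.
λ = 1 ± 4i: positive real part.

unstable spiral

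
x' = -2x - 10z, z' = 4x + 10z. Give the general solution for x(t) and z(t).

x(t) = C_1e^(4t)sin(2t) - 2C_1e^(4t)cos(2t) - 2C_2e^(4t)sin(2t) - C_2e^(4t)cos(2t), z(t) = -C_1e^(4t)sin(2t) + C_1e^(4t)cos(2t) + C_2e^(4t)sin(2t) + C_2e^(4t)cos(2t)

Coefficient matrix A = [[-2, -10], [4, 10]].
Characteristic polynomial det(A - λI) = λ^2 - 8λ + 20 = 0.
Eigenvalues λ = 4 ± 2i (complex conjugate pair).
For λ=4+2i: an eigenvector is (-2,1) - i(1,-1) = (-2 - i, 1 + i).
A real fundamental pair from Re and Im of e^((4+2i)t)v: X_1 = e^(4t)(cos(2t)·(-2,1) + sin(2t)·(1,-1)), X_2 = e^(4t)(sin(2t)·(-2,1) - cos(2t)·(1,-1)).
General solution: C_1X_1 + C_2X_2.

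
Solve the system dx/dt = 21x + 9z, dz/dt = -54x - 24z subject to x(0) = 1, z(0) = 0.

Coefficient matrix A = [[21, 9], [-54, -24]].
Characteristic polynomial det(A - λI) = λ^2 + 3λ - 18 = 0.
Eigenvalues λ = 3, -6.
For λ=3: (A-λI) row 1 is [18, 9], so an eigenvector is (-1, 2).
For λ=-6: (A-λI) row 1 is [27, 9], so an eigenvector is (-1, 3).
General solution: K_1e^(3t)(-1,2) + K_2e^(-6t)(-1,3).
Applying x(0)=1, z(0)=0 gives K_1=-3, K_2=2.

x(t) = 3e^(3t) - 2e^(-6t), z(t) = -6e^(3t) + 6e^(-6t)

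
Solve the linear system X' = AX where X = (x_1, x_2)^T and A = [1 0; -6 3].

Coefficient matrix A = [[1, 0], [-6, 3]].
Characteristic polynomial det(A - λI) = λ^2 - 4λ + 3 = 0.
Eigenvalues λ = 1, 3.
For λ=1: (A-λI) row 2 is [-6, 2], so an eigenvector is (-1, -3).
For λ=3: (A-λI) row 1 is [-2, 0], so an eigenvector is (0, 1).
General solution: C_1e^(t)(-1,-3) + C_2e^(3t)(0,1).

x_1(t) = -C_1e^(t), x_2(t) = -3C_1e^(t) + C_2e^(3t)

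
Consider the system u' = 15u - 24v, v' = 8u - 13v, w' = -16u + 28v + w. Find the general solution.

u(t) = -3C_1e^(-t) + 2C_3e^(3t), v(t) = -2C_1e^(-t) + C_3e^(3t), w(t) = 4C_1e^(-t) + C_2e^(t) - 2C_3e^(3t)

Coefficient matrix A = [[15, -24, 0], [8, -13, 0], [-16, 28, 1]].
det(A - λI) = 0 gives eigenvalues λ = -1, 1, 3.
For λ=-1: eigenvector (-3,-2,4).
For λ=1: eigenvector (0,0,1).
For λ=3: eigenvector (2,1,-2).
General solution: C_1e^(-t)(-3,-2,4) + C_2e^(t)(0,0,1) + C_3e^(3t)(2,1,-2).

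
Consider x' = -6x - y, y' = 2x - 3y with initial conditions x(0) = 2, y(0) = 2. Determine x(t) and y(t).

x(t) = -4e^(-4t) + 6e^(-5t), y(t) = 8e^(-4t) - 6e^(-5t)

Coefficient matrix A = [[-6, -1], [2, -3]].
Characteristic polynomial det(A - λI) = λ^2 + 9λ + 20 = 0.
Eigenvalues λ = -5, -4.
For λ=-5: (A-λI) row 1 is [-1, -1], so an eigenvector is (1, -1).
For λ=-4: (A-λI) row 1 is [-2, -1], so an eigenvector is (1, -2).
General solution: K_1e^(-5t)(1,-1) + K_2e^(-4t)(1,-2).
Applying x(0)=2, y(0)=2 gives K_1=6, K_2=-4.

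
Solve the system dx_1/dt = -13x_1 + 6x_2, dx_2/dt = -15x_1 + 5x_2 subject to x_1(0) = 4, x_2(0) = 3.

Coefficient matrix A = [[-13, 6], [-15, 5]].
Characteristic polynomial det(A - λI) = λ^2 + 8λ + 25 = 0.
Eigenvalues λ = -4 ± 3i (complex conjugate pair).
For λ=-4+3i: an eigenvector is (-1,-2) - i(-1,-1) = (-1 + i, -2 + i).
A real fundamental pair from Re and Im of e^((-4+3i)t)v: X_1 = e^(-4t)(cos(3t)·(-1,-2) + sin(3t)·(-1,-1)), X_2 = e^(-4t)(sin(3t)·(-1,-2) - cos(3t)·(-1,-1)).
General solution: c_1X_1 + c_2X_2.
Applying x_1(0)=4, x_2(0)=3 gives c_1=1, c_2=5.

x_1(t) = -6e^(-4t)sin(3t) + 4e^(-4t)cos(3t), x_2(t) = -11e^(-4t)sin(3t) + 3e^(-4t)cos(3t)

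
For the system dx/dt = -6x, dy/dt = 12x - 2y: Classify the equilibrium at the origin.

stable node

A = [[-6,0],[12,-2]]; det(A-λI) = λ^2 + 8λ + 12.
λ = -6, -2: both negative.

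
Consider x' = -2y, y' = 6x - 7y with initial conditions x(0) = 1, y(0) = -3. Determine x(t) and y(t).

Coefficient matrix A = [[0, -2], [6, -7]].
Characteristic polynomial det(A - λI) = λ^2 + 7λ + 12 = 0.
Eigenvalues λ = -3, -4.
For λ=-3: (A-λI) row 1 is [3, -2], so an eigenvector is (2, 3).
For λ=-4: (A-λI) row 1 is [4, -2], so an eigenvector is (1, 2).
General solution: C_1e^(-3t)(2,3) + C_2e^(-4t)(1,2).
Applying x(0)=1, y(0)=-3 gives C_1=5, C_2=-9.

x(t) = 10e^(-3t) - 9e^(-4t), y(t) = 15e^(-3t) - 18e^(-4t)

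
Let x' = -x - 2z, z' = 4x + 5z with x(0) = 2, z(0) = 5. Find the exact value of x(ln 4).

-412

A = [[-1,-2],[4,5]]; eigenvalues λ = 3, 1.
Eigenvectors: (1,-2) for λ=3, (-1,1) for λ=1.
From the initial condition, c_1 = -7, c_2 = -9.
x(ln 4) = (-7)(4^3)(1) + (-9)(4^1)(-1) = -412.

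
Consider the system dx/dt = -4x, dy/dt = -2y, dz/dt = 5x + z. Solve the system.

Coefficient matrix A = [[-4, 0, 0], [0, -2, 0], [5, 0, 1]].
det(A - λI) = 0 gives eigenvalues λ = -2, 1, -4.
For λ=-2: eigenvector (0,1,0).
For λ=1: eigenvector (0,0,-1).
For λ=-4: eigenvector (1,0,-1).
General solution: K_1e^(-2t)(0,1,0) + K_2e^(t)(0,0,-1) + K_3e^(-4t)(1,0,-1).

x(t) = K_3e^(-4t), y(t) = K_1e^(-2t), z(t) = -K_2e^(t) - K_3e^(-4t)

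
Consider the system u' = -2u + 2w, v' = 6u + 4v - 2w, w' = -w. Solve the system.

u(t) = 2c_1e^(-t) + c_3e^(-2t), v(t) = -2c_1e^(-t) + c_2e^(4t) - c_3e^(-2t), w(t) = c_1e^(-t)

Coefficient matrix A = [[-2, 0, 2], [6, 4, -2], [0, 0, -1]].
det(A - λI) = 0 gives eigenvalues λ = -1, 4, -2.
For λ=-1: eigenvector (2,-2,1).
For λ=4: eigenvector (0,1,0).
For λ=-2: eigenvector (1,-1,0).
General solution: c_1e^(-t)(2,-2,1) + c_2e^(4t)(0,1,0) + c_3e^(-2t)(1,-1,0).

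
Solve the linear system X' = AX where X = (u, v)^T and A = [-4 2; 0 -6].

u(t) = -c_1e^(-6t) - c_2e^(-4t), v(t) = c_1e^(-6t)

Coefficient matrix A = [[-4, 2], [0, -6]].
Characteristic polynomial det(A - λI) = λ^2 + 10λ + 24 = 0.
Eigenvalues λ = -6, -4.
For λ=-6: (A-λI) row 1 is [2, 2], so an eigenvector is (-1, 1).
For λ=-4: (A-λI) row 1 is [0, 2], so an eigenvector is (-1, 0).
General solution: c_1e^(-6t)(-1,1) + c_2e^(-4t)(-1,0).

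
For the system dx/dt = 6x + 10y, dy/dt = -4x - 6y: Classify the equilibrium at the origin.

A = [[6,10],[-4,-6]]; det(A-λI) = λ^2 + 4.
λ = 0 ± 2i: zero real part.

center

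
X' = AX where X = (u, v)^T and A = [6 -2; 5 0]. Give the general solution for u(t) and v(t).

Coefficient matrix A = [[6, -2], [5, 0]].
Characteristic polynomial det(A - λI) = λ^2 - 6λ + 10 = 0.
Eigenvalues λ = 3 ± i (complex conjugate pair).
For λ=3+i: an eigenvector is (-1,-2) - i(1,1) = (-1 - i, -2 - i).
A real fundamental pair from Re and Im of e^((3+i)t)v: X_1 = e^(3t)(cos(t)·(-1,-2) + sin(t)·(1,1)), X_2 = e^(3t)(sin(t)·(-1,-2) - cos(t)·(1,1)).
General solution: K_1X_1 + K_2X_2.

u(t) = K_1e^(3t)sin(t) - K_1e^(3t)cos(t) - K_2e^(3t)sin(t) - K_2e^(3t)cos(t), v(t) = K_1e^(3t)sin(t) - 2K_1e^(3t)cos(t) - 2K_2e^(3t)sin(t) - K_2e^(3t)cos(t)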